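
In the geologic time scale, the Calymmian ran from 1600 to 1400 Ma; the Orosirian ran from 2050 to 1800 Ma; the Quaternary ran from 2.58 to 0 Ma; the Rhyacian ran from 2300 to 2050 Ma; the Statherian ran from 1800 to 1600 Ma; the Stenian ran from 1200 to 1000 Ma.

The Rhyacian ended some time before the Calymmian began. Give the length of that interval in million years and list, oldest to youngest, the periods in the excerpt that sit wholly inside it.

The Rhyacian closes at 2050 Ma and the Calymmian opens at 1600 Ma, so the interval is 2050 − 1600 = 450 Myr.
A period fits inside if it starts at or after 2050 Ma and ends at or before 1600 Ma; oldest first that gives Orosirian, Statherian.

450 million years; Orosirian, Statherian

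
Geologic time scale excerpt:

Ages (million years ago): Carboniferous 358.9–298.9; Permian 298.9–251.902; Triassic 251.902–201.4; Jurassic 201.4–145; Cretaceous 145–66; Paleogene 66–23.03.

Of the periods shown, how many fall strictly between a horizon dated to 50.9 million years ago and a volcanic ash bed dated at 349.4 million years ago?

4

349.4 Ma sits inside the Carboniferous (358.9–298.9) and 50.9 Ma inside the Paleogene (66–23.03); neither of those is wholly between the two dates.
The listed periods lying completely between them are Permian, Triassic, Jurassic, Cretaceous — 4 in all.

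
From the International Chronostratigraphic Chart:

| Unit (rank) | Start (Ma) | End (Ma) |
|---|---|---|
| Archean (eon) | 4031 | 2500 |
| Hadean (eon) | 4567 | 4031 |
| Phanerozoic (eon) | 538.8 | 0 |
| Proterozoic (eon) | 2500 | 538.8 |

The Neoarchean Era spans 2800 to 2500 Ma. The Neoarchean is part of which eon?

The Neoarchean (2800–2500 Ma) lies entirely within 4031–2500 Ma, the Archean Eon.

Archean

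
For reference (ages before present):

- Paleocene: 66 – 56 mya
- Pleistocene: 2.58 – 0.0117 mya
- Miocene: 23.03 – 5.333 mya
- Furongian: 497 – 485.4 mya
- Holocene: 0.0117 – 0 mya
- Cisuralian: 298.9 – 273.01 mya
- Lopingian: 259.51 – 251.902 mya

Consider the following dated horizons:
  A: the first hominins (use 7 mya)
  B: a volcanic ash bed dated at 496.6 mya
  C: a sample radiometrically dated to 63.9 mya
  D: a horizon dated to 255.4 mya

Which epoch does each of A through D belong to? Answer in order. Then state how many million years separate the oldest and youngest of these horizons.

A — Miocene; B — Furongian; C — Paleocene; D — Lopingian; span 489.6 million years

A: 7 Ma lies in 23.03–5.333 Ma, so Miocene.
B: 496.6 Ma lies in 497–485.4 Ma, so Furongian.
C: 63.9 Ma lies in 66–56 Ma, so Paleocene.
D: 255.4 Ma lies in 259.51–251.902 Ma, so Lopingian.
Oldest = 496.6 Ma, youngest = 7 Ma → span 489.6 Myr.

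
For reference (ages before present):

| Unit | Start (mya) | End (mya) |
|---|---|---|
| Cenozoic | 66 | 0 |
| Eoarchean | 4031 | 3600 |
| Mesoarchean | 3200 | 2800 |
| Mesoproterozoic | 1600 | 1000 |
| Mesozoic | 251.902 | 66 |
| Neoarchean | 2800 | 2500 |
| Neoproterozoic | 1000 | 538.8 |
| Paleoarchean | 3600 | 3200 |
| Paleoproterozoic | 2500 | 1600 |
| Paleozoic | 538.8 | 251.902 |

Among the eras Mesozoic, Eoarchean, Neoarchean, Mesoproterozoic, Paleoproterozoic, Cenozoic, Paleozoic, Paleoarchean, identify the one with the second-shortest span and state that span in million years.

Mesozoic, 185.902 million years

Start − end for each: Mesozoic 251.902 − 66 = 185.902; Eoarchean 4031 − 3600 = 431; Neoarchean 2800 − 2500 = 300; Mesoproterozoic 1600 − 1000 = 600; Paleoproterozoic 2500 − 1600 = 900; Cenozoic 66 − 0 = 66; Paleozoic 538.8 − 251.902 = 286.898; Paleoarchean 3600 − 3200 = 400.
Ranking these from shortest: Cenozoic < Mesozoic < Paleozoic < Neoarchean < Paleoarchean < Eoarchean < Mesoproterozoic < Paleoproterozoic.
Position 2 in that ranking is Mesozoic, which lasted 185.902 Myr.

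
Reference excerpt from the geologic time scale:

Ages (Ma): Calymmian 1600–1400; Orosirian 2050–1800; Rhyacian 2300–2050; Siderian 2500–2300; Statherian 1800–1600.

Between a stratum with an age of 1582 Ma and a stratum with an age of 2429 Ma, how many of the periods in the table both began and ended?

3

2429 Ma sits inside the Siderian (2500–2300) and 1582 Ma inside the Calymmian (1600–1400); neither of those is wholly between the two dates.
The listed periods lying completely between them are Rhyacian, Orosirian, Statherian — 3 in all.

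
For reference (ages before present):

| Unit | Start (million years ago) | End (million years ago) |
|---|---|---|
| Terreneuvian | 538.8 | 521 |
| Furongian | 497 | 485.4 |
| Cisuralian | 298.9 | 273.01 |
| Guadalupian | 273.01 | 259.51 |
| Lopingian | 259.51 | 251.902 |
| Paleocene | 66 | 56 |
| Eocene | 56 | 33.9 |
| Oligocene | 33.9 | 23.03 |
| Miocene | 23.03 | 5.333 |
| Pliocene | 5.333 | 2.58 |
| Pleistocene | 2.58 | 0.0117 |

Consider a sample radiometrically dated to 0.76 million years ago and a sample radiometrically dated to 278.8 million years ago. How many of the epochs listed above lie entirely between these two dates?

7

278.8 Ma sits inside the Cisuralian (298.9–273.01) and 0.76 Ma inside the Pleistocene (2.58–0.0117); neither of those is wholly between the two dates.
The listed epochs lying completely between them are Guadalupian, Lopingian, Paleocene, Eocene, Oligocene, Miocene, Pliocene — 7 in all.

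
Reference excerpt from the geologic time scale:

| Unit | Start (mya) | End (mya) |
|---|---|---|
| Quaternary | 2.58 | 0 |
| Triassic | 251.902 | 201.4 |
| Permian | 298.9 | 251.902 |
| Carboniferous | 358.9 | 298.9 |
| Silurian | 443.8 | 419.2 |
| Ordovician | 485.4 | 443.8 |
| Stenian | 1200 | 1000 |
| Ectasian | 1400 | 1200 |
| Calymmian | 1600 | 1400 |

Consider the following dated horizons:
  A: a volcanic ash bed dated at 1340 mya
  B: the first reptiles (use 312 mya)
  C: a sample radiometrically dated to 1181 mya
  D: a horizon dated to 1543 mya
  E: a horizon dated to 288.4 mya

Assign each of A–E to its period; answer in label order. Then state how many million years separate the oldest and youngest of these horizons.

Match each age against the start–end ranges in the excerpt: A = 1340 Ma → Ectasian (1400–1200); B = 312 Ma → Carboniferous (358.9–298.9); C = 1181 Ma → Stenian (1200–1000); D = 1543 Ma → Calymmian (1600–1400); E = 288.4 Ma → Permian (298.9–251.902).
The largest age is 1543 Ma and the smallest is 288.4 Ma; their difference is 1254.6 Myr.

A — Ectasian; B — Carboniferous; C — Stenian; D — Calymmian; E — Permian; span 1254.6 million years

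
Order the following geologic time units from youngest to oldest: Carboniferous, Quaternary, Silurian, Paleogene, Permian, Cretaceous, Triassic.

Era membership (oldest first within each) — Paleozoic: Silurian, Carboniferous, Permian; Mesozoic: Triassic, Cretaceous; Cenozoic: Paleogene, Quaternary. Paleozoic precedes Mesozoic, which precedes Cenozoic. Concatenating the groups in that era order and then reversing gives youngest to oldest.

Quaternary → Paleogene → Cretaceous → Triassic → Permian → Carboniferous → Silurian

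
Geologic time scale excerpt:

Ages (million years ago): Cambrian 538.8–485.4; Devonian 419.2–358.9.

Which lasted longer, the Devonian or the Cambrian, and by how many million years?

Devonian: 419.2 − 358.9 = 60.3 Myr.
Cambrian: 538.8 − 485.4 = 53.4 Myr.
Difference: 60.3 − 53.4 = 6.9 Myr, so the Devonian was longer.

Devonian, by 6.9 million years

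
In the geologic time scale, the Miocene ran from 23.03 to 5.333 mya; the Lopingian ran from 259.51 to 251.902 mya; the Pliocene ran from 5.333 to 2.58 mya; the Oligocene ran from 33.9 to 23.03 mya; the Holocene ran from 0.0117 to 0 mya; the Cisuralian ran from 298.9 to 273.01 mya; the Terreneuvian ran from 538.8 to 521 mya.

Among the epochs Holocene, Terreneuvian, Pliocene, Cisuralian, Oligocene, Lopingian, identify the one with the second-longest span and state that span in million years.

Terreneuvian, 17.8 million years

Start − end for each: Holocene 0.0117 − 0 = 0.0117; Terreneuvian 538.8 − 521 = 17.8; Pliocene 5.333 − 2.58 = 2.753; Cisuralian 298.9 − 273.01 = 25.89; Oligocene 33.9 − 23.03 = 10.87; Lopingian 259.51 − 251.902 = 7.608.
Ranking these from longest: Cisuralian > Terreneuvian > Oligocene > Lopingian > Pliocene > Holocene.
Position 2 in that ranking is Terreneuvian, which lasted 17.8 Myr.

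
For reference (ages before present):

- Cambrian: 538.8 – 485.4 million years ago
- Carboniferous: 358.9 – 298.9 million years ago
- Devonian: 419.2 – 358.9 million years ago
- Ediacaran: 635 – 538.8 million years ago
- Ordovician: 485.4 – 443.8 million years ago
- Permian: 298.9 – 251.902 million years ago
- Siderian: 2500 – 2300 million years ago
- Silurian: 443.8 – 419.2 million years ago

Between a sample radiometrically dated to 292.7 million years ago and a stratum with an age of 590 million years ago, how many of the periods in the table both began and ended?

5

The older date is 590 Ma and the younger is 292.7 Ma.
Periods with start < 590 and end > 292.7 Ma: Cambrian (538.8–485.4), Ordovician (485.4–443.8), Silurian (443.8–419.2), Devonian (419.2–358.9), Carboniferous (358.9–298.9).
That is 5 complete periods.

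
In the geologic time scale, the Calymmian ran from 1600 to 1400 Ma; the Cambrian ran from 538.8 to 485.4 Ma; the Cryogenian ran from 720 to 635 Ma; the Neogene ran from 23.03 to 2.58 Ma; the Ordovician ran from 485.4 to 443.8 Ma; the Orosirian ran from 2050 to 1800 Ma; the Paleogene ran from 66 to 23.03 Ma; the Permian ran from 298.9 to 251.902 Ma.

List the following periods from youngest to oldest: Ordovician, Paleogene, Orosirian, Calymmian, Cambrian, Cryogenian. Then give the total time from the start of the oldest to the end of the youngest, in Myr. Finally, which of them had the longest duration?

Start ages (Ma): Orosirian 2050, Calymmian 1600, Cryogenian 720, Cambrian 538.8, Ordovician 485.4, Paleogene 66.
Ordered youngest to oldest: Paleogene, Ordovician, Cambrian, Cryogenian, Calymmian, Orosirian.
Span = 2050 − 23.03 = 2026.97 Myr.
Durations: Orosirian 250, Paleogene 42.97, Cambrian 53.4, Calymmian 200, Cryogenian 85, Ordovician 41.6 → longest is Orosirian (250 Myr).

Paleogene → Ordovician → Cambrian → Cryogenian → Calymmian → Orosirian; total span 2026.97 Myr; longest is Orosirian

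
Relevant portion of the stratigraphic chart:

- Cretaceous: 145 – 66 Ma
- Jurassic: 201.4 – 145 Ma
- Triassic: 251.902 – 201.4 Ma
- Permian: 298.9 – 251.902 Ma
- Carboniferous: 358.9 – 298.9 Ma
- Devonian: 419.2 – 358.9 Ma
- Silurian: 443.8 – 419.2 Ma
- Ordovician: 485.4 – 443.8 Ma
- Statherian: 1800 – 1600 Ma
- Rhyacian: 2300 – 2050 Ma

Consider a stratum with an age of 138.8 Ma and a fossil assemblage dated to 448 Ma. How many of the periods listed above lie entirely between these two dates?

The older date is 448 Ma and the younger is 138.8 Ma.
Periods with start < 448 and end > 138.8 Ma: Silurian (443.8–419.2), Devonian (419.2–358.9), Carboniferous (358.9–298.9), Permian (298.9–251.902), Triassic (251.902–201.4), Jurassic (201.4–145).
That is 6 complete periods.

6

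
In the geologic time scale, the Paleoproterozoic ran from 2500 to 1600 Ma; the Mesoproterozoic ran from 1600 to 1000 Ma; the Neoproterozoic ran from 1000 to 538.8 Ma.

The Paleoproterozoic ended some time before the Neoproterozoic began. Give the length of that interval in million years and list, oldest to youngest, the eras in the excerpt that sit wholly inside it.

600 million years; Mesoproterozoic

The Paleoproterozoic closes at 1600 Ma and the Neoproterozoic opens at 1000 Ma, so the interval is 1600 − 1000 = 600 Myr.
An era fits inside if it starts at or after 1600 Ma and ends at or before 1000 Ma; oldest first that gives Mesoproterozoic.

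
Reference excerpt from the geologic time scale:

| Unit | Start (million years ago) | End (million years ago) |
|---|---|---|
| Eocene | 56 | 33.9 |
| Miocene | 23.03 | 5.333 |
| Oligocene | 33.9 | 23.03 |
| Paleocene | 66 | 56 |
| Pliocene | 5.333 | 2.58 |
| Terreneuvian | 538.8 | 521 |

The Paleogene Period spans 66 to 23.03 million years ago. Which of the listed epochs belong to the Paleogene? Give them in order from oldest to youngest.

Epochs with both bounds inside 66–23.03 Ma: Paleocene (66–56), Eocene (56–33.9), Oligocene (33.9–23.03).

Paleocene, Eocene, Oligocene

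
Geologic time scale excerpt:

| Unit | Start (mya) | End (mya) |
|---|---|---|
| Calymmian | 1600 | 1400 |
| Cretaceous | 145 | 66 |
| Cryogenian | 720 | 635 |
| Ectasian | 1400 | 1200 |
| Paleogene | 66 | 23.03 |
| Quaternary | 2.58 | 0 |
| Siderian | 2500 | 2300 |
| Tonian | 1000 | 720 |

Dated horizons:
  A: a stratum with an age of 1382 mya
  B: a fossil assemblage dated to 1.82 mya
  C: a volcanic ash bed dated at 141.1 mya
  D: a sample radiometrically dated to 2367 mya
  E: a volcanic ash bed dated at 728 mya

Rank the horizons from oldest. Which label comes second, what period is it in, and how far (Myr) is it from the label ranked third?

Sorted oldest-first by Ma: D (2367), A (1382), E (728), C (141.1), B (1.82).
The second oldest is A at 1382 Ma, which lies in 1400–1200 Ma: the Ectasian.
The third oldest is E at 728 Ma; separation = |1382 − 728| = 654 Myr.

A, in the Ectasian; 654 million years to E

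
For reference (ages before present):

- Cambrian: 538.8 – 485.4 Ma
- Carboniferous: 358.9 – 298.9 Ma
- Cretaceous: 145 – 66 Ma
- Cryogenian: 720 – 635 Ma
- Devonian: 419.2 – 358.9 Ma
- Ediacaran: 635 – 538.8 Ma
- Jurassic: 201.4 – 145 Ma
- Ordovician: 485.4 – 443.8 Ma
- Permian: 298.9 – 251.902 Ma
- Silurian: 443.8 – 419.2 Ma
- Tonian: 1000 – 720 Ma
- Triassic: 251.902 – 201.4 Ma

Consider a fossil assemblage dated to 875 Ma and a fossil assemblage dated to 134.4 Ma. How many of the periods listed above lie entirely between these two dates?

The older date is 875 Ma and the younger is 134.4 Ma.
Periods with start < 875 and end > 134.4 Ma: Cryogenian (720–635), Ediacaran (635–538.8), Cambrian (538.8–485.4), Ordovician (485.4–443.8), Silurian (443.8–419.2), Devonian (419.2–358.9), Carboniferous (358.9–298.9), Permian (298.9–251.902), Triassic (251.902–201.4), Jurassic (201.4–145).
That is 10 complete periods.

10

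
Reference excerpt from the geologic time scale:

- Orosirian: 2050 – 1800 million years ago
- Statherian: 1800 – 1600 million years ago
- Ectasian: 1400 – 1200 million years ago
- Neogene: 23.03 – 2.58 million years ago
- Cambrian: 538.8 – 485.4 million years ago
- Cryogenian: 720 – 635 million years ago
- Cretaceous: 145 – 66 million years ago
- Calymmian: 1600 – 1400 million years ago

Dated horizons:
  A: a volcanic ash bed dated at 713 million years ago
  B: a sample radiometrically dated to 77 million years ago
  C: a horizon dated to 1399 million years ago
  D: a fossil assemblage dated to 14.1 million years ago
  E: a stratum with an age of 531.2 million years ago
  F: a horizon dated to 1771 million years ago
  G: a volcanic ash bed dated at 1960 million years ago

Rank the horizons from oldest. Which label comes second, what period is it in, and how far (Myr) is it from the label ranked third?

F, in the Statherian; 372 million years to C

Sorted oldest-first by Ma: G (1960), F (1771), C (1399), A (713), E (531.2), B (77), D (14.1).
The second oldest is F at 1771 Ma, which lies in 1800–1600 Ma: the Statherian.
The third oldest is C at 1399 Ma; separation = |1771 − 1399| = 372 Myr.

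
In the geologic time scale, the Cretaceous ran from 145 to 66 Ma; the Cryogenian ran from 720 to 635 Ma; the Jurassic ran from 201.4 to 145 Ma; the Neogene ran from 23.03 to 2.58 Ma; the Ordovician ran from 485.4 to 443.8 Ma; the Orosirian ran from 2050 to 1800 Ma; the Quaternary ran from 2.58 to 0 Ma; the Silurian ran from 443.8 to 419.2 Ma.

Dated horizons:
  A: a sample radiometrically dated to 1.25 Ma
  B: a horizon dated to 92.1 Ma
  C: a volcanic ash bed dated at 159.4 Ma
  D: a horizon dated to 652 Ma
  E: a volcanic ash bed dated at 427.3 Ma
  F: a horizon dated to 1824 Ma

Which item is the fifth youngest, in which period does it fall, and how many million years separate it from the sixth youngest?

Sorted youngest-first by Ma: A (1.25), B (92.1), C (159.4), E (427.3), D (652), F (1824).
The fifth youngest is D at 652 Ma, which lies in 720–635 Ma: the Cryogenian.
The sixth youngest is F at 1824 Ma; separation = |652 − 1824| = 1172 Myr.

D, in the Cryogenian; 1172 million years to F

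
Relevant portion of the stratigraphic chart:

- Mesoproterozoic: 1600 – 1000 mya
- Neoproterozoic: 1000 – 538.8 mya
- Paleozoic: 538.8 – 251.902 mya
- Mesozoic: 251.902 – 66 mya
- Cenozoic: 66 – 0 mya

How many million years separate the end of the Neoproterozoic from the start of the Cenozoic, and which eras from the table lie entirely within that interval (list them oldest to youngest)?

472.8 million years; Paleozoic, Mesozoic

The Neoproterozoic closes at 538.8 Ma and the Cenozoic opens at 66 Ma, so the interval is 538.8 − 66 = 472.8 Myr.
An era fits inside if it starts at or after 538.8 Ma and ends at or before 66 Ma; oldest first that gives Paleozoic, Mesozoic.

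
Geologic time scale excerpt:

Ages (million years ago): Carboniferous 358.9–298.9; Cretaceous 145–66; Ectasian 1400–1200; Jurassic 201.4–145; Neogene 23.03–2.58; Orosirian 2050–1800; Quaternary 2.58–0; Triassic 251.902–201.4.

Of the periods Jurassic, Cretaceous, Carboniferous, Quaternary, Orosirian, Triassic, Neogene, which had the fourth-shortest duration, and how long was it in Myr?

Start − end for each: Jurassic 201.4 − 145 = 56.4; Cretaceous 145 − 66 = 79; Carboniferous 358.9 − 298.9 = 60; Quaternary 2.58 − 0 = 2.58; Orosirian 2050 − 1800 = 250; Triassic 251.902 − 201.4 = 50.502; Neogene 23.03 − 2.58 = 20.45.
Ranking these from shortest: Quaternary < Neogene < Triassic < Jurassic < Carboniferous < Cretaceous < Orosirian.
Position 4 in that ranking is Jurassic, which lasted 56.4 Myr.

Jurassic, 56.4 million years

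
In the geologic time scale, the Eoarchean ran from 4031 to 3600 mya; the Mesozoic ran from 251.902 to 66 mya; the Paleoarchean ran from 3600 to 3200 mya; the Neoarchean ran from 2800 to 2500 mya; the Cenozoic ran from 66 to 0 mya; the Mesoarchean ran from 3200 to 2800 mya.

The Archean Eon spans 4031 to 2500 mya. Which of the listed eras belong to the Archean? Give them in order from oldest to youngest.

Eoarchean, Paleoarchean, Mesoarchean, Neoarchean

Eras with both bounds inside 4031–2500 Ma: Eoarchean (4031–3600), Paleoarchean (3600–3200), Mesoarchean (3200–2800), Neoarchean (2800–2500).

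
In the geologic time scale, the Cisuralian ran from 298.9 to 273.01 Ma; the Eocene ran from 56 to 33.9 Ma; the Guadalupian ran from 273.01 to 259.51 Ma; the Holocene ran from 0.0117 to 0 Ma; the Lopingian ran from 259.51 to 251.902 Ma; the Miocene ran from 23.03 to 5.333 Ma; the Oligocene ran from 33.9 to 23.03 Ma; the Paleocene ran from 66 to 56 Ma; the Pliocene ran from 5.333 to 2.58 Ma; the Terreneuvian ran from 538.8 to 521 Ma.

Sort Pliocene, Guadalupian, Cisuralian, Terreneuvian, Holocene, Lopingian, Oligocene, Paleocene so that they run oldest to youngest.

Read off each span (Ma): Pliocene 5.333–2.58; Guadalupian 273.01–259.51; Cisuralian 298.9–273.01; Terreneuvian 538.8–521; Holocene 0.0117–0; Lopingian 259.51–251.902; Oligocene 33.9–23.03; Paleocene 66–56.
Larger Ma is older, so oldest→youngest is Terreneuvian, Cisuralian, Guadalupian, Lopingian, Paleocene, Oligocene, Pliocene, Holocene.

Terreneuvian, Cisuralian, Guadalupian, Lopingian, Paleocene, Oligocene, Pliocene, Holocene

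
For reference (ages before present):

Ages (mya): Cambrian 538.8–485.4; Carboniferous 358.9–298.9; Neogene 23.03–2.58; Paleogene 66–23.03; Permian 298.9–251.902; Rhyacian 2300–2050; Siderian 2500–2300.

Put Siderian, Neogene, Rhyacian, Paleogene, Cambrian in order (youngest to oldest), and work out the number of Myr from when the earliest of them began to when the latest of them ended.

From the excerpt: Siderian 2500–2300; Neogene 23.03–2.58; Rhyacian 2300–2050; Paleogene 66–23.03; Cambrian 538.8–485.4 (Ma).
Larger Ma is earlier, so the oldest is Siderian and the youngest is Neogene; youngest to oldest: Neogene, Paleogene, Cambrian, Rhyacian, Siderian.
Oldest start 2500 minus youngest end 2.58 gives 2497.42 Myr overall.

Neogene → Paleogene → Cambrian → Rhyacian → Siderian; total span 2497.42 Myr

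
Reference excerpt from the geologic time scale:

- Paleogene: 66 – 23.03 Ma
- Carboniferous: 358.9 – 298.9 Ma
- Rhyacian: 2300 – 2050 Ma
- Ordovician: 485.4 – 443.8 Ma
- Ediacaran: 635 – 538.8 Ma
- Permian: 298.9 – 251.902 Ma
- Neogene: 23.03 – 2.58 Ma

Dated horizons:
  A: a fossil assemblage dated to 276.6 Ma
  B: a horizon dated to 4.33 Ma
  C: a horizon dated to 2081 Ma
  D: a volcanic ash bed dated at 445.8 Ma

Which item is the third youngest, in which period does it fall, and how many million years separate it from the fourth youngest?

Sorted youngest-first by Ma: B (4.33), A (276.6), D (445.8), C (2081).
The third youngest is D at 445.8 Ma, which lies in 485.4–443.8 Ma: the Ordovician.
The fourth youngest is C at 2081 Ma; separation = |445.8 − 2081| = 1635.2 Myr.

D, in the Ordovician; 1635.2 million years to C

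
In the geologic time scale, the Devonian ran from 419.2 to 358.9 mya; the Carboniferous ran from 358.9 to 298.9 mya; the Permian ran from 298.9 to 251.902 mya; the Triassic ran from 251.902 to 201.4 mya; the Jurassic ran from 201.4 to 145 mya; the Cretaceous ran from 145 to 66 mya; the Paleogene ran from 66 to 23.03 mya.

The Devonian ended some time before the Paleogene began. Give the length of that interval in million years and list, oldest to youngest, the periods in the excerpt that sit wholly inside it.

292.9 million years; Carboniferous, Permian, Triassic, Jurassic, Cretaceous

End of Devonian = 358.9 Ma; start of Paleogene = 66 Ma.
Gap = 358.9 − 66 = 292.9 Myr.
Periods wholly inside 358.9–66 Ma: Carboniferous (358.9–298.9), Permian (298.9–251.902), Triassic (251.902–201.4), Jurassic (201.4–145), Cretaceous (145–66).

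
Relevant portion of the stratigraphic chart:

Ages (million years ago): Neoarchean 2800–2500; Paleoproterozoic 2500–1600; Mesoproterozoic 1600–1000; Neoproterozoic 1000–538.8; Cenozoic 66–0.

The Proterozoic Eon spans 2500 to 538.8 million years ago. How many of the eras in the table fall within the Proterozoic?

Eras inside 2500–538.8 Ma: Paleoproterozoic, Mesoproterozoic, Neoproterozoic — 3 in total.

3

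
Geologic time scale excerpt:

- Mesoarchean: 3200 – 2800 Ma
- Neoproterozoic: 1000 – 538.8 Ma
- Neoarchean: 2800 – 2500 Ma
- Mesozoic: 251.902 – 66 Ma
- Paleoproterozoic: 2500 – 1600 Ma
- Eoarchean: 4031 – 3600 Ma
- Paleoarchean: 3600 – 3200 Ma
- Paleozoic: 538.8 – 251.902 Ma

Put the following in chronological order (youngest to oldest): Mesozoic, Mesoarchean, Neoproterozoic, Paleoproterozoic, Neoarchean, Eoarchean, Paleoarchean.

The oldest of these is Eoarchean (starts 4031 Ma) and the youngest is Mesozoic (ends 66 Ma).
In between, by decreasing start age: Paleoarchean (3600), Mesoarchean (3200), Neoarchean (2800), Paleoproterozoic (2500), Neoproterozoic (1000).
Listing youngest first means reversing that sequence.

Mesozoic, then Neoproterozoic, then Paleoproterozoic, then Neoarchean, then Mesoarchean, then Paleoarchean, then Eoarchean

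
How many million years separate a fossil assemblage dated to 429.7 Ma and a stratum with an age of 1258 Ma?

828.3 million years

1258 − 429.7 = 828.3 million years.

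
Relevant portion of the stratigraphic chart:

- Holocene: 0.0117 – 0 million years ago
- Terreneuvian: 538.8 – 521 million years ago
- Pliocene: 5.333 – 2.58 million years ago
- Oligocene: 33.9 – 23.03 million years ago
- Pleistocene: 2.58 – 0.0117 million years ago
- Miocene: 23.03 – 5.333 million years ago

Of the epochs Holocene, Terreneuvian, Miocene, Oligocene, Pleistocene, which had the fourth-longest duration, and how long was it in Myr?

Pleistocene, 2.5683 million years

Start − end for each: Holocene 0.0117 − 0 = 0.0117; Terreneuvian 538.8 − 521 = 17.8; Miocene 23.03 − 5.333 = 17.697; Oligocene 33.9 − 23.03 = 10.87; Pleistocene 2.58 − 0.0117 = 2.5683.
Ranking these from longest: Terreneuvian > Miocene > Oligocene > Pleistocene > Holocene.
Position 4 in that ranking is Pleistocene, which lasted 2.5683 Myr.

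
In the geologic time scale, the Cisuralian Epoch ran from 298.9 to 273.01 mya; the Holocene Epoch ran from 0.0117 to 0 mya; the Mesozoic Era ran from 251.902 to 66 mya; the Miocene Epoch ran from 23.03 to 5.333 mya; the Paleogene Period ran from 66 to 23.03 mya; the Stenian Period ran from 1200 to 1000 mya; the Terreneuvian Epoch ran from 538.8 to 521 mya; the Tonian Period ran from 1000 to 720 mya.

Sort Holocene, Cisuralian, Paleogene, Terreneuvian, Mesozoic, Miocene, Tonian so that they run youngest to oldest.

Holocene, then Miocene, then Paleogene, then Mesozoic, then Cisuralian, then Terreneuvian, then Tonian

Read off each span (Ma): Holocene 0.0117–0; Cisuralian 298.9–273.01; Paleogene 66–23.03; Terreneuvian 538.8–521; Mesozoic 251.902–66; Miocene 23.03–5.333; Tonian 1000–720.
Larger Ma is older, so oldest→youngest is Tonian, Terreneuvian, Cisuralian, Mesozoic, Paleogene, Miocene, Holocene; reverse it for youngest→oldest.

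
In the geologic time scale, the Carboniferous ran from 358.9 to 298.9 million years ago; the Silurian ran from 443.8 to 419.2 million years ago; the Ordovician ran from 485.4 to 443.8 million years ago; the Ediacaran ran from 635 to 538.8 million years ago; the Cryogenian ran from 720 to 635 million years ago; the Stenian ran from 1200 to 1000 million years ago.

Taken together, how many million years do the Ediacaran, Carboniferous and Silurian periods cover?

Duration is start − end for each: (635 − 538.8) + (358.9 − 298.9) + (443.8 − 419.2).
That is 96.2 + 60 + 24.6, which totals 180.8 million years.

180.8 million years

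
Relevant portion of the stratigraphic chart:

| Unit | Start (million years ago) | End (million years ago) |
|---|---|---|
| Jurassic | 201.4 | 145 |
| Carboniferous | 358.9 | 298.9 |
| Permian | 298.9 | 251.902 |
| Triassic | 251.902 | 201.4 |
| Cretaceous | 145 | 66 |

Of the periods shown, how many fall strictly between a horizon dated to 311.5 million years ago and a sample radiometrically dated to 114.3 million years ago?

3

The older date is 311.5 Ma and the younger is 114.3 Ma.
Periods with start < 311.5 and end > 114.3 Ma: Permian (298.9–251.902), Triassic (251.902–201.4), Jurassic (201.4–145).
That is 3 complete periods.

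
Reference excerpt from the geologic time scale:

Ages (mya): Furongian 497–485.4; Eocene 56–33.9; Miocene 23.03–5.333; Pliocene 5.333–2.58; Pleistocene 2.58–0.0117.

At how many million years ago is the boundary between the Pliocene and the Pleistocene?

The Pliocene ends and the Pleistocene begins at 2.58 mya.

2.58 mya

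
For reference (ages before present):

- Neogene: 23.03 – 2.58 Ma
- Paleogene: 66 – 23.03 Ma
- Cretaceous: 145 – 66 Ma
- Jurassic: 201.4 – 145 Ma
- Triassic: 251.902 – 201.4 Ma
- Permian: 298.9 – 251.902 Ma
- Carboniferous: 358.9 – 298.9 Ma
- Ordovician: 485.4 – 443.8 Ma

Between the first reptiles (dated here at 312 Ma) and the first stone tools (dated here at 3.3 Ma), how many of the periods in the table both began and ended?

5

312 Ma sits inside the Carboniferous (358.9–298.9) and 3.3 Ma inside the Neogene (23.03–2.58); neither of those is wholly between the two dates.
The listed periods lying completely between them are Permian, Triassic, Jurassic, Cretaceous, Paleogene — 5 in all.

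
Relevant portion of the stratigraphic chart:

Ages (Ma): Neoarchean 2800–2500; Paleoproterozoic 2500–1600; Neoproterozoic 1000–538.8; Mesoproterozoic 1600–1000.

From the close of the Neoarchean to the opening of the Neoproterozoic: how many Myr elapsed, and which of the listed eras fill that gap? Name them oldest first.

End of Neoarchean = 2500 Ma; start of Neoproterozoic = 1000 Ma.
Gap = 2500 − 1000 = 1500 Myr.
Eras wholly inside 2500–1000 Ma: Paleoproterozoic (2500–1600), Mesoproterozoic (1600–1000).

1500 million years; Paleoproterozoic, Mesoproterozoic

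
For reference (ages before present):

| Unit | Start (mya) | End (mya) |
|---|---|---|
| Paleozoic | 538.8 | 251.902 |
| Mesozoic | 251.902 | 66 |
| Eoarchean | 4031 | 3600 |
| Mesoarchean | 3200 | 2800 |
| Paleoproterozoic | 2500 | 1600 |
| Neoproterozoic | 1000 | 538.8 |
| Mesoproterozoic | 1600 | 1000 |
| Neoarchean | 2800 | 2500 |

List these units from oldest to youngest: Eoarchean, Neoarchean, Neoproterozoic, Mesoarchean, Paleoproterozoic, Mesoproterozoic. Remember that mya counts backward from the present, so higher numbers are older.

Eoarchean, Mesoarchean, Neoarchean, Paleoproterozoic, Mesoproterozoic, Neoproterozoic

Read off each span (Ma): Eoarchean 4031–3600; Neoarchean 2800–2500; Neoproterozoic 1000–538.8; Mesoarchean 3200–2800; Paleoproterozoic 2500–1600; Mesoproterozoic 1600–1000.
Larger Ma is older, so oldest→youngest is Eoarchean, Mesoarchean, Neoarchean, Paleoproterozoic, Mesoproterozoic, Neoproterozoic.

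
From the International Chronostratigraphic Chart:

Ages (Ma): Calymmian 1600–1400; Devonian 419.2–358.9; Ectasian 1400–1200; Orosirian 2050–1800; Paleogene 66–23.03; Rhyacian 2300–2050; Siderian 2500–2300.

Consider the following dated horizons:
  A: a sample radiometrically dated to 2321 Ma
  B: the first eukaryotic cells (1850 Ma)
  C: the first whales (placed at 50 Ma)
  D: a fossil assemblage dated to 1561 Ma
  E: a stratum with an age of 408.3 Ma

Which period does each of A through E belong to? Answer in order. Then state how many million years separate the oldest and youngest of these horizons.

A: 2321 Ma lies in 2500–2300 Ma, so Siderian.
B: 1850 Ma lies in 2050–1800 Ma, so Orosirian.
C: 50 Ma lies in 66–23.03 Ma, so Paleogene.
D: 1561 Ma lies in 1600–1400 Ma, so Calymmian.
E: 408.3 Ma lies in 419.2–358.9 Ma, so Devonian.
Oldest = 2321 Ma, youngest = 50 Ma → span 2271 Myr.

A — Siderian; B — Orosirian; C — Paleogene; D — Calymmian; E — Devonian; span 2271 million years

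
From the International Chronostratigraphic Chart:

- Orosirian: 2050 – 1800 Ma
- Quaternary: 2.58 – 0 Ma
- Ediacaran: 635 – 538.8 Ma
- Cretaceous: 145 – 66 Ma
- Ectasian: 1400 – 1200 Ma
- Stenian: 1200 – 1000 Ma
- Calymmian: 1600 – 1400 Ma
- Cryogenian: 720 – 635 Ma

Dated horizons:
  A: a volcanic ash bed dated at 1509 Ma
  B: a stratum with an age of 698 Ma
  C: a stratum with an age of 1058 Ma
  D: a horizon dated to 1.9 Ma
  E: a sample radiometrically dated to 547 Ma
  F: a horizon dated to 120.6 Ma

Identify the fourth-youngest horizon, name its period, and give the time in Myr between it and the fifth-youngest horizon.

B, in the Cryogenian; 360 million years to C

Sorted youngest-first by Ma: D (1.9), F (120.6), E (547), B (698), C (1058), A (1509).
The fourth youngest is B at 698 Ma, which lies in 720–635 Ma: the Cryogenian.
The fifth youngest is C at 1058 Ma; separation = |698 − 1058| = 360 Myr.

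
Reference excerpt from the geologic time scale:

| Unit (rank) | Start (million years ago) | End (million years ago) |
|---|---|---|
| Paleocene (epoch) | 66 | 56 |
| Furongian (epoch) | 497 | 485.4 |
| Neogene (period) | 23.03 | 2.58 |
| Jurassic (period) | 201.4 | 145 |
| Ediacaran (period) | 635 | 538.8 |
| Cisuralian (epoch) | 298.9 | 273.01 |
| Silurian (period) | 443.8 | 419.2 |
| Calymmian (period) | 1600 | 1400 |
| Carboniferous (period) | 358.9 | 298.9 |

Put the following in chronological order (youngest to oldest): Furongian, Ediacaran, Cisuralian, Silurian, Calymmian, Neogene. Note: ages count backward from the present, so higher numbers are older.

Neogene, then Cisuralian, then Silurian, then Furongian, then Ediacaran, then Calymmian

The oldest of these is Calymmian (starts 1600 Ma) and the youngest is Neogene (ends 2.58 Ma).
In between, by decreasing start age: Ediacaran (635), Furongian (497), Silurian (443.8), Cisuralian (298.9).
Listing youngest first means reversing that sequence.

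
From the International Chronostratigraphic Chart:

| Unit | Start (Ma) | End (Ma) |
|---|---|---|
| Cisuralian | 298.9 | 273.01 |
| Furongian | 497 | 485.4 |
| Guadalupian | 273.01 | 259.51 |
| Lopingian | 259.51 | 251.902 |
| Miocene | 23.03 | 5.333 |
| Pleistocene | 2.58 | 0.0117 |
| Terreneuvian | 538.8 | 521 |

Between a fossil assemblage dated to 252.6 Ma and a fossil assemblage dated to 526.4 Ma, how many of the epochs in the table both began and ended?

526.4 Ma sits inside the Terreneuvian (538.8–521) and 252.6 Ma inside the Lopingian (259.51–251.902); neither of those is wholly between the two dates.
The listed epochs lying completely between them are Furongian, Cisuralian, Guadalupian — 3 in all.

3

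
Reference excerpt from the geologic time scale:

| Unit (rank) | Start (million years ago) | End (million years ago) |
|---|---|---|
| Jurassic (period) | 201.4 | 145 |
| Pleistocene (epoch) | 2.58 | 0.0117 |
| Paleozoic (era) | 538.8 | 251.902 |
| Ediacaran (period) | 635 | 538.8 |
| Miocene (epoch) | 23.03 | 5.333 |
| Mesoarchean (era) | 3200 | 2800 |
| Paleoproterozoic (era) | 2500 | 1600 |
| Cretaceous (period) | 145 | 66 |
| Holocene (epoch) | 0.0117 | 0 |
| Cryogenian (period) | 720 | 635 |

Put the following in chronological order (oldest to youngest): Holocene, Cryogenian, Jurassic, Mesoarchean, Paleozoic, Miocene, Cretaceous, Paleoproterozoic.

Mesoarchean, Paleoproterozoic, Cryogenian, Paleozoic, Jurassic, Cretaceous, Miocene, Holocene

The oldest of these is Mesoarchean (starts 3200 Ma) and the youngest is Holocene (ends 0 Ma).
In between, by decreasing start age: Paleoproterozoic (2500), Cryogenian (720), Paleozoic (538.8), Jurassic (201.4), Cretaceous (145), Miocene (23.03).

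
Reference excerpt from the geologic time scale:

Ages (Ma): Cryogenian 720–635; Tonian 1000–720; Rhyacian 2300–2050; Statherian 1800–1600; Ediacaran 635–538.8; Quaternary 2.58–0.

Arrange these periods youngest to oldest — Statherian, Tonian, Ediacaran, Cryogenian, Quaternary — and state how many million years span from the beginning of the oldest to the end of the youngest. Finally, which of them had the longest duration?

Quaternary → Ediacaran → Cryogenian → Tonian → Statherian; total span 1800 Myr; longest is Tonian

From the excerpt: Statherian 1800–1600; Tonian 1000–720; Ediacaran 635–538.8; Cryogenian 720–635; Quaternary 2.58–0 (Ma).
Larger Ma is earlier, so the oldest is Statherian and the youngest is Quaternary; youngest to oldest: Quaternary, Ediacaran, Cryogenian, Tonian, Statherian.
Oldest start 1800 minus youngest end 0 gives 1800 Myr overall.
Individual lengths (start − end): Statherian 200; Cryogenian 85; Quaternary 2.58; Ediacaran 96.2; Tonian 280. The largest is Tonian at 280 Myr.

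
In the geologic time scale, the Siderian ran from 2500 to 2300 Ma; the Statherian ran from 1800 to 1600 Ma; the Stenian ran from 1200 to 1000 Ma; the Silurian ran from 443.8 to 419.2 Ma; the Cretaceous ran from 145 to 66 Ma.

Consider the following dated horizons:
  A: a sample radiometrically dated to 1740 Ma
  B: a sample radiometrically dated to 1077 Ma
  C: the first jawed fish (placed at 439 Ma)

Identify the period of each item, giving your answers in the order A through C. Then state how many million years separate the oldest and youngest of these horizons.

A — Statherian; B — Stenian; C — Silurian; span 1301 million years

Match each age against the start–end ranges in the excerpt: A = 1740 Ma → Statherian (1800–1600); B = 1077 Ma → Stenian (1200–1000); C = 439 Ma → Silurian (443.8–419.2).
The largest age is 1740 Ma and the smallest is 439 Ma; their difference is 1301 Myr.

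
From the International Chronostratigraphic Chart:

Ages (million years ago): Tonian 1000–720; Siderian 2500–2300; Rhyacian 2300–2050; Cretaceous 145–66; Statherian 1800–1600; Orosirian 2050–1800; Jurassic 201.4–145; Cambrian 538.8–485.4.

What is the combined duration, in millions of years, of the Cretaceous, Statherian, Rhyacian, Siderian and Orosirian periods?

979 million years

Each duration: Cretaceous = 79; Statherian = 200; Rhyacian = 250; Siderian = 200; Orosirian = 250.
Sum: 79 + 200 + 250 + 200 + 250 = 979 Myr.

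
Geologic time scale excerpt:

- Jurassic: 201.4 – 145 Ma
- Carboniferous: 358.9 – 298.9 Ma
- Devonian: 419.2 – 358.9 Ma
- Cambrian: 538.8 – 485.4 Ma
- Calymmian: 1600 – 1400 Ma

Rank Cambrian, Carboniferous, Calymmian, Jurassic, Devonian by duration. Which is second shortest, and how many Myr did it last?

Jurassic, 56.4 million years

Start − end for each: Cambrian 538.8 − 485.4 = 53.4; Carboniferous 358.9 − 298.9 = 60; Calymmian 1600 − 1400 = 200; Jurassic 201.4 − 145 = 56.4; Devonian 419.2 − 358.9 = 60.3.
Ranking these from shortest: Cambrian < Jurassic < Carboniferous < Devonian < Calymmian.
Position 2 in that ranking is Jurassic, which lasted 56.4 Myr.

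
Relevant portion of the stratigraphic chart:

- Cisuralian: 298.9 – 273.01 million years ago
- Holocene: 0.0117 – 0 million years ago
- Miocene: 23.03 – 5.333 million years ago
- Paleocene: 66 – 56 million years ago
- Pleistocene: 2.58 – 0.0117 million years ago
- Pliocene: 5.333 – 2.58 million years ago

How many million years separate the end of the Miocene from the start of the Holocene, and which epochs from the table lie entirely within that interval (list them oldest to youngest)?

The Miocene closes at 5.333 Ma and the Holocene opens at 0.0117 Ma, so the interval is 5.333 − 0.0117 = 5.3213 Myr.
An epoch fits inside if it starts at or after 5.333 Ma and ends at or before 0.0117 Ma; oldest first that gives Pliocene, Pleistocene.

5.3213 million years; Pliocene, Pleistocene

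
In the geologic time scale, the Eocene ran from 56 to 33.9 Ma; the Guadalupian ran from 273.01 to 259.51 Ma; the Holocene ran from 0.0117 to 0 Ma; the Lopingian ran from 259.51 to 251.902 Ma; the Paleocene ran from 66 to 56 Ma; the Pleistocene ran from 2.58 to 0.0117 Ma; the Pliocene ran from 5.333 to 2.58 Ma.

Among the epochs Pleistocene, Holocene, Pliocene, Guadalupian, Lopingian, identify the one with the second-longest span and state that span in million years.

Durations: Pleistocene 2.5683; Holocene 0.0117; Pliocene 2.753; Guadalupian 13.5; Lopingian 7.608 Myr.
Sorted longest-first: Guadalupian (13.5), Lopingian (7.608), Pliocene (2.753), Pleistocene (2.5683), Holocene (0.0117).
The second longest is Lopingian at 7.608 Myr.

Lopingian, 7.608 million years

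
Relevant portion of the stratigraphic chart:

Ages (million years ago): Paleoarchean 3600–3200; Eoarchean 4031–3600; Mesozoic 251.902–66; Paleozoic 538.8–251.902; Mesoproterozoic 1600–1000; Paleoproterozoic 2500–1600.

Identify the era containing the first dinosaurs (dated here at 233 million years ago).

233 Ma lies between 251.902 and 66 Ma, so it falls in the Mesozoic.

Mesozoic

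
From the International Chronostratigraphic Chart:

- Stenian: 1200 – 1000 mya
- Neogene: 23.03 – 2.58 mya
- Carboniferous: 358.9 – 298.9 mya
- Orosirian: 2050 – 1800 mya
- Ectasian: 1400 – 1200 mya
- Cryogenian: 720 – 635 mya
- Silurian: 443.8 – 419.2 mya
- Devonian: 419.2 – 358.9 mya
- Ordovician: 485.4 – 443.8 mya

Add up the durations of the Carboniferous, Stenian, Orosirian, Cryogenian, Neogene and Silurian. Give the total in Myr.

Duration is start − end for each: (358.9 − 298.9) + (1200 − 1000) + (2050 − 1800) + (720 − 635) + (23.03 − 2.58) + (443.8 − 419.2).
That is 60 + 200 + 250 + 85 + 20.45 + 24.6, which totals 640.05 million years.

640.05 million years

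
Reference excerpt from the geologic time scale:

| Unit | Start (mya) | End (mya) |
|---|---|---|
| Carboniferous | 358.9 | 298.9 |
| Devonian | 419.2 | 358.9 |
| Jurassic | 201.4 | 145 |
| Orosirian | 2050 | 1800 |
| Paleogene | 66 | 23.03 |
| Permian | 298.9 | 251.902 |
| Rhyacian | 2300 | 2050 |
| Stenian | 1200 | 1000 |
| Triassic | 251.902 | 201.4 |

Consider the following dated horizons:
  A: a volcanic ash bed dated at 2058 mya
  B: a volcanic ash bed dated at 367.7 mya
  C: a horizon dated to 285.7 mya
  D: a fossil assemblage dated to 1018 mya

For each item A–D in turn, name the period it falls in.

A — Rhyacian; B — Devonian; C — Permian; D — Stenian

Match each age against the start–end ranges in the excerpt: A = 2058 Ma → Rhyacian (2300–2050); B = 367.7 Ma → Devonian (419.2–358.9); C = 285.7 Ma → Permian (298.9–251.902); D = 1018 Ma → Stenian (1200–1000).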